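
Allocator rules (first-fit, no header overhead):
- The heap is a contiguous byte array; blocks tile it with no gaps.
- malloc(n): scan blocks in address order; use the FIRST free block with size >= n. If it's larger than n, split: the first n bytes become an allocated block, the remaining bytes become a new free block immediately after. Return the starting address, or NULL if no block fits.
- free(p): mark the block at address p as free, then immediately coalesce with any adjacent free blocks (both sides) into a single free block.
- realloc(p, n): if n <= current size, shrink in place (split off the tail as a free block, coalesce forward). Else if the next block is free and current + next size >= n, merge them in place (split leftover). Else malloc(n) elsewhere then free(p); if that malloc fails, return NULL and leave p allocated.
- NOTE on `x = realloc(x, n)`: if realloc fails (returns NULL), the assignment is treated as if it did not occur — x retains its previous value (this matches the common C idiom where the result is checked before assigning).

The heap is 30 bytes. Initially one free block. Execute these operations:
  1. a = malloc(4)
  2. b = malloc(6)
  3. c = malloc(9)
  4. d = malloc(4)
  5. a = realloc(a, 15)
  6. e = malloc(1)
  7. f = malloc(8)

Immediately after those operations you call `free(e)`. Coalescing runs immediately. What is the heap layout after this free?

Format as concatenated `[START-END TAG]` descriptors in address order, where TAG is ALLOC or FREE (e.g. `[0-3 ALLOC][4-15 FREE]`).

Answer: [0-3 ALLOC][4-9 ALLOC][10-18 ALLOC][19-22 ALLOC][23-29 FREE]

Derivation:
Op 1: a = malloc(4) -> a = 0; heap: [0-3 ALLOC][4-29 FREE]
Op 2: b = malloc(6) -> b = 4; heap: [0-3 ALLOC][4-9 ALLOC][10-29 FREE]
Op 3: c = malloc(9) -> c = 10; heap: [0-3 ALLOC][4-9 ALLOC][10-18 ALLOC][19-29 FREE]
Op 4: d = malloc(4) -> d = 19; heap: [0-3 ALLOC][4-9 ALLOC][10-18 ALLOC][19-22 ALLOC][23-29 FREE]
Op 5: a = realloc(a, 15) -> NULL (a unchanged); heap: [0-3 ALLOC][4-9 ALLOC][10-18 ALLOC][19-22 ALLOC][23-29 FREE]
Op 6: e = malloc(1) -> e = 23; heap: [0-3 ALLOC][4-9 ALLOC][10-18 ALLOC][19-22 ALLOC][23-23 ALLOC][24-29 FREE]
Op 7: f = malloc(8) -> f = NULL; heap: [0-3 ALLOC][4-9 ALLOC][10-18 ALLOC][19-22 ALLOC][23-23 ALLOC][24-29 FREE]
free(e): e = 23 -> block [23-23 ALLOC]; mark free, coalesce with adjacent free neighbors -> [0-3 ALLOC][4-9 ALLOC][10-18 ALLOC][19-22 ALLOC][23-29 FREE]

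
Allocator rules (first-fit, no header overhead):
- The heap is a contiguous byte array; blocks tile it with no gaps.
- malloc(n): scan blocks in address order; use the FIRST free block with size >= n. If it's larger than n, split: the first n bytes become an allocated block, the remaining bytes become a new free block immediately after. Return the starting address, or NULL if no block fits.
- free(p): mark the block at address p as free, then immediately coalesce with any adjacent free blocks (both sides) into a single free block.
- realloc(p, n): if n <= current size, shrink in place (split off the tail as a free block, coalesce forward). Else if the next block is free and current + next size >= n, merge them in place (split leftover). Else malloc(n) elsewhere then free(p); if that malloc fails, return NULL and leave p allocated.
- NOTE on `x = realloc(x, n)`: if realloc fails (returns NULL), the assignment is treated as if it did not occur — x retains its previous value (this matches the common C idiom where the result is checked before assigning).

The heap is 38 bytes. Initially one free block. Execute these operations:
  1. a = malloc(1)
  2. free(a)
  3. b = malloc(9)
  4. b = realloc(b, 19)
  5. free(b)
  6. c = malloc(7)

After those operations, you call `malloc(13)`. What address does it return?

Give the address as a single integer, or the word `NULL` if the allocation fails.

Answer: 7

Derivation:
Op 1: a = malloc(1) -> a = 0; heap: [0-0 ALLOC][1-37 FREE]
Op 2: free(a) -> (freed a); heap: [0-37 FREE]
Op 3: b = malloc(9) -> b = 0; heap: [0-8 ALLOC][9-37 FREE]
Op 4: b = realloc(b, 19) -> b = 0; heap: [0-18 ALLOC][19-37 FREE]
Op 5: free(b) -> (freed b); heap: [0-37 FREE]
Op 6: c = malloc(7) -> c = 0; heap: [0-6 ALLOC][7-37 FREE]
malloc(13): first-fit scan over [0-6 ALLOC][7-37 FREE] -> 7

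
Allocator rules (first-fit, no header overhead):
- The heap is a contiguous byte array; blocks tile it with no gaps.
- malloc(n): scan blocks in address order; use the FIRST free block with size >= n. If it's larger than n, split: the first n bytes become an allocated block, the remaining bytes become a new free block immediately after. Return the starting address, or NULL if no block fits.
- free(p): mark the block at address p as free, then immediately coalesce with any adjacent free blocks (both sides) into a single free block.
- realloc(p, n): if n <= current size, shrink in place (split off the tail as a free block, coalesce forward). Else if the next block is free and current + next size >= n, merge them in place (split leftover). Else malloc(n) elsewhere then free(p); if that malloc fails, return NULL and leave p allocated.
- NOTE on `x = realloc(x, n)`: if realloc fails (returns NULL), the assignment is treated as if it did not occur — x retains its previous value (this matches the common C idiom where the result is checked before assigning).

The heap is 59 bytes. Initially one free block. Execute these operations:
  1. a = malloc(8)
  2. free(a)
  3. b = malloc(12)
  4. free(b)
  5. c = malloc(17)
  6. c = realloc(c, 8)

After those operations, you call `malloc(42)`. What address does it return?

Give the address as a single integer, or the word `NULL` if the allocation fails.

Op 1: a = malloc(8) -> a = 0; heap: [0-7 ALLOC][8-58 FREE]
Op 2: free(a) -> (freed a); heap: [0-58 FREE]
Op 3: b = malloc(12) -> b = 0; heap: [0-11 ALLOC][12-58 FREE]
Op 4: free(b) -> (freed b); heap: [0-58 FREE]
Op 5: c = malloc(17) -> c = 0; heap: [0-16 ALLOC][17-58 FREE]
Op 6: c = realloc(c, 8) -> c = 0; heap: [0-7 ALLOC][8-58 FREE]
malloc(42): first-fit scan over [0-7 ALLOC][8-58 FREE] -> 8

Answer: 8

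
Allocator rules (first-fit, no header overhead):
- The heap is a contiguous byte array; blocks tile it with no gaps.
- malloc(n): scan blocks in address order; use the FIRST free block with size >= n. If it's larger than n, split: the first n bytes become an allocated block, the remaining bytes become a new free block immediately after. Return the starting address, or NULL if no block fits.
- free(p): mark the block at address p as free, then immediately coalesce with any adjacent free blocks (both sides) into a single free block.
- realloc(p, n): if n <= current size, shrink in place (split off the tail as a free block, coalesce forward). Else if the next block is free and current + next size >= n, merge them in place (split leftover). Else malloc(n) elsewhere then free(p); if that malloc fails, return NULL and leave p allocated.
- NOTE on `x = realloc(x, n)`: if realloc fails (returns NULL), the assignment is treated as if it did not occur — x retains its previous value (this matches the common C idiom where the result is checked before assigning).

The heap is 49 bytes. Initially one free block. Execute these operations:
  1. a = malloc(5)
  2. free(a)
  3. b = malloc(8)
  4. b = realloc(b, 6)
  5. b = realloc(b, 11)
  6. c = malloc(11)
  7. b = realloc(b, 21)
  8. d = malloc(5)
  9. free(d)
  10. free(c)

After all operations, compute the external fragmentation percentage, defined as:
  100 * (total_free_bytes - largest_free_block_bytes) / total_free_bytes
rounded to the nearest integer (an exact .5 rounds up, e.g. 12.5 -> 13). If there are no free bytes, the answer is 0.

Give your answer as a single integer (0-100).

Op 1: a = malloc(5) -> a = 0; heap: [0-4 ALLOC][5-48 FREE]
Op 2: free(a) -> (freed a); heap: [0-48 FREE]
Op 3: b = malloc(8) -> b = 0; heap: [0-7 ALLOC][8-48 FREE]
Op 4: b = realloc(b, 6) -> b = 0; heap: [0-5 ALLOC][6-48 FREE]
Op 5: b = realloc(b, 11) -> b = 0; heap: [0-10 ALLOC][11-48 FREE]
Op 6: c = malloc(11) -> c = 11; heap: [0-10 ALLOC][11-21 ALLOC][22-48 FREE]
Op 7: b = realloc(b, 21) -> b = 22; heap: [0-10 FREE][11-21 ALLOC][22-42 ALLOC][43-48 FREE]
Op 8: d = malloc(5) -> d = 0; heap: [0-4 ALLOC][5-10 FREE][11-21 ALLOC][22-42 ALLOC][43-48 FREE]
Op 9: free(d) -> (freed d); heap: [0-10 FREE][11-21 ALLOC][22-42 ALLOC][43-48 FREE]
Op 10: free(c) -> (freed c); heap: [0-21 FREE][22-42 ALLOC][43-48 FREE]
Free blocks: [22 6] total_free=28 largest=22 -> 100*(28-22)/28 = 600/28 ≈ 21.429 -> rounds to 21

Answer: 21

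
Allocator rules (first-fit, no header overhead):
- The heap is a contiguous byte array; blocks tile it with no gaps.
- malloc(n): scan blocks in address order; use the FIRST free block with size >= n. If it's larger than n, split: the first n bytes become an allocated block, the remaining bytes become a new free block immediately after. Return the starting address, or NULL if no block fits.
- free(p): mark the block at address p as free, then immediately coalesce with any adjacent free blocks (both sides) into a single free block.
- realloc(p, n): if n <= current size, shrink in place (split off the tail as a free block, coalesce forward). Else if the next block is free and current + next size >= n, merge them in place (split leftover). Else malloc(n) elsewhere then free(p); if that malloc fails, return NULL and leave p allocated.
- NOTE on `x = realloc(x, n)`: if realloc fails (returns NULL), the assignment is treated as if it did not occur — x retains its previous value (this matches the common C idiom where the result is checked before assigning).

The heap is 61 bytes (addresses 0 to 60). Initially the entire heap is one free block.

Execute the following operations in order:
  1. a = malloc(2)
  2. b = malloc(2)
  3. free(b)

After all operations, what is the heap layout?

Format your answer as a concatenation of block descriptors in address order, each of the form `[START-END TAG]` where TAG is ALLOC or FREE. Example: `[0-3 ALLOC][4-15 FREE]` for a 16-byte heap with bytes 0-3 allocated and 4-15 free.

Op 1: a = malloc(2) -> a = 0; heap: [0-1 ALLOC][2-60 FREE]
Op 2: b = malloc(2) -> b = 2; heap: [0-1 ALLOC][2-3 ALLOC][4-60 FREE]
Op 3: free(b) -> (freed b); heap: [0-1 ALLOC][2-60 FREE]

Answer: [0-1 ALLOC][2-60 FREE]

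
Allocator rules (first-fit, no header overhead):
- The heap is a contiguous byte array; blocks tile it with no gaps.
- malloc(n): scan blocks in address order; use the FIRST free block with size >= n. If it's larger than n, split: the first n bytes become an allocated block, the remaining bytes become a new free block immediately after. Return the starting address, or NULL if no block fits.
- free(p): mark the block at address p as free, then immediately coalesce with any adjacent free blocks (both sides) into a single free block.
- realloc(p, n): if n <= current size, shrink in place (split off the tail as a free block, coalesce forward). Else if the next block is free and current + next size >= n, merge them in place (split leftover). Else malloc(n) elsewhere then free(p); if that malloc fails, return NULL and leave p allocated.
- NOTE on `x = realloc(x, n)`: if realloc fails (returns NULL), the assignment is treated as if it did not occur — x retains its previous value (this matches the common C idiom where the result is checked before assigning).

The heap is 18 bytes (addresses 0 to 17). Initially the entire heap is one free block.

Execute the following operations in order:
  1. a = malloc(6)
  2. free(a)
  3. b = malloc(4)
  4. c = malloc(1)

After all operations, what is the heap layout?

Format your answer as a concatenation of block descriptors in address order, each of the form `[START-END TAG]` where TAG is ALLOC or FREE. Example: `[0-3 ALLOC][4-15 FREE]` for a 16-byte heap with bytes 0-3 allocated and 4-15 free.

Op 1: a = malloc(6) -> a = 0; heap: [0-5 ALLOC][6-17 FREE]
Op 2: free(a) -> (freed a); heap: [0-17 FREE]
Op 3: b = malloc(4) -> b = 0; heap: [0-3 ALLOC][4-17 FREE]
Op 4: c = malloc(1) -> c = 4; heap: [0-3 ALLOC][4-4 ALLOC][5-17 FREE]

Answer: [0-3 ALLOC][4-4 ALLOC][5-17 FREE]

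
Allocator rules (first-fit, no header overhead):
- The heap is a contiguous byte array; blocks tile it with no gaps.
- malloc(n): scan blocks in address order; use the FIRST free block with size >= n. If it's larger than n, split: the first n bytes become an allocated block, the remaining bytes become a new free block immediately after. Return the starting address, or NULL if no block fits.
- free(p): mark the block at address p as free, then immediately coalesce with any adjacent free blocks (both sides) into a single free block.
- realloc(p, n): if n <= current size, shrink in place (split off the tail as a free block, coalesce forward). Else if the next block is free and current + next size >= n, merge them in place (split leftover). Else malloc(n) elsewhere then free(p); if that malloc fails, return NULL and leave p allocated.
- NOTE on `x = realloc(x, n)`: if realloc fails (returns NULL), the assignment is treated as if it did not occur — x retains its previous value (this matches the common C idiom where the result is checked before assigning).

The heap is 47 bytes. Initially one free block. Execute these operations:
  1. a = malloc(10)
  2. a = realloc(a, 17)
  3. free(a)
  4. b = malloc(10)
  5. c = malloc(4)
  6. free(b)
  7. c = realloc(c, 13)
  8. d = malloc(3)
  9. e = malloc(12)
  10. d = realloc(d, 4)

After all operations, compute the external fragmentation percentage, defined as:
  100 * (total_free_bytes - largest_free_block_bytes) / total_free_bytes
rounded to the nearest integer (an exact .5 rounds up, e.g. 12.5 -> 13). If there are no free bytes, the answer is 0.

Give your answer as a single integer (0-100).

Answer: 33

Derivation:
Op 1: a = malloc(10) -> a = 0; heap: [0-9 ALLOC][10-46 FREE]
Op 2: a = realloc(a, 17) -> a = 0; heap: [0-16 ALLOC][17-46 FREE]
Op 3: free(a) -> (freed a); heap: [0-46 FREE]
Op 4: b = malloc(10) -> b = 0; heap: [0-9 ALLOC][10-46 FREE]
Op 5: c = malloc(4) -> c = 10; heap: [0-9 ALLOC][10-13 ALLOC][14-46 FREE]
Op 6: free(b) -> (freed b); heap: [0-9 FREE][10-13 ALLOC][14-46 FREE]
Op 7: c = realloc(c, 13) -> c = 10; heap: [0-9 FREE][10-22 ALLOC][23-46 FREE]
Op 8: d = malloc(3) -> d = 0; heap: [0-2 ALLOC][3-9 FREE][10-22 ALLOC][23-46 FREE]
Op 9: e = malloc(12) -> e = 23; heap: [0-2 ALLOC][3-9 FREE][10-22 ALLOC][23-34 ALLOC][35-46 FREE]
Op 10: d = realloc(d, 4) -> d = 0; heap: [0-3 ALLOC][4-9 FREE][10-22 ALLOC][23-34 ALLOC][35-46 FREE]
Free blocks: [6 12] total_free=18 largest=12 -> 100*(18-12)/18 = 600/18 ≈ 33.333 -> rounds to 33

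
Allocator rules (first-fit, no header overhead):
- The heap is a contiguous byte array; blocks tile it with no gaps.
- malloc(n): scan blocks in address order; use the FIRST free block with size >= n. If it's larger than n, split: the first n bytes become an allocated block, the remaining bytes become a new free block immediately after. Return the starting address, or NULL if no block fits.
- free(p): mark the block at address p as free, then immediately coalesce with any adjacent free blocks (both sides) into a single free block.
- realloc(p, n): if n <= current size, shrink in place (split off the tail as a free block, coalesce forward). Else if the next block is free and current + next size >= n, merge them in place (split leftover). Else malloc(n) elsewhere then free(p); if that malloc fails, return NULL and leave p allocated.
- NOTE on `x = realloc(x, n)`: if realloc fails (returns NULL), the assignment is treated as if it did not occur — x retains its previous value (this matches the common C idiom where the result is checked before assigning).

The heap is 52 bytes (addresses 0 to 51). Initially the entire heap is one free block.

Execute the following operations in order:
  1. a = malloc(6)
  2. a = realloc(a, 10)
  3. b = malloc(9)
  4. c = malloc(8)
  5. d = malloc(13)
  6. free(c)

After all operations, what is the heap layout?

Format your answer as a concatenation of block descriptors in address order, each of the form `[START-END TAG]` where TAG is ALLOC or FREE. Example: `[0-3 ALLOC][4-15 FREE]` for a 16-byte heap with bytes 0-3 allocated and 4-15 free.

Answer: [0-9 ALLOC][10-18 ALLOC][19-26 FREE][27-39 ALLOC][40-51 FREE]

Derivation:
Op 1: a = malloc(6) -> a = 0; heap: [0-5 ALLOC][6-51 FREE]
Op 2: a = realloc(a, 10) -> a = 0; heap: [0-9 ALLOC][10-51 FREE]
Op 3: b = malloc(9) -> b = 10; heap: [0-9 ALLOC][10-18 ALLOC][19-51 FREE]
Op 4: c = malloc(8) -> c = 19; heap: [0-9 ALLOC][10-18 ALLOC][19-26 ALLOC][27-51 FREE]
Op 5: d = malloc(13) -> d = 27; heap: [0-9 ALLOC][10-18 ALLOC][19-26 ALLOC][27-39 ALLOC][40-51 FREE]
Op 6: free(c) -> (freed c); heap: [0-9 ALLOC][10-18 ALLOC][19-26 FREE][27-39 ALLOC][40-51 FREE]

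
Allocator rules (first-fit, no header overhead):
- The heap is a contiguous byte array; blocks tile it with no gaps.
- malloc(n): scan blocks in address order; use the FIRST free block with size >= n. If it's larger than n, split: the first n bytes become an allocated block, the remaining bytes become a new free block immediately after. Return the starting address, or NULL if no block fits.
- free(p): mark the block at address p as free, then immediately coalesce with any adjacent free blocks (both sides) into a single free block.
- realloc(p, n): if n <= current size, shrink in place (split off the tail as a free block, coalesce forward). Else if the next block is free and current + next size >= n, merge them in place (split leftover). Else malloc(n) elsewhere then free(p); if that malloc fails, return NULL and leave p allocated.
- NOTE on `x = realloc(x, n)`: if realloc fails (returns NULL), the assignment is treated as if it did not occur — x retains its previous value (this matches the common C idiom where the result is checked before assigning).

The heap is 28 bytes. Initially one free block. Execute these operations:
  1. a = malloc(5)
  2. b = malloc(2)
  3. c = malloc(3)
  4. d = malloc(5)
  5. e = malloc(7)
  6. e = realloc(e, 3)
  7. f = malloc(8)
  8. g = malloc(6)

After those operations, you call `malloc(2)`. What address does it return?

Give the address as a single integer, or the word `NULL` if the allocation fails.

Answer: 26

Derivation:
Op 1: a = malloc(5) -> a = 0; heap: [0-4 ALLOC][5-27 FREE]
Op 2: b = malloc(2) -> b = 5; heap: [0-4 ALLOC][5-6 ALLOC][7-27 FREE]
Op 3: c = malloc(3) -> c = 7; heap: [0-4 ALLOC][5-6 ALLOC][7-9 ALLOC][10-27 FREE]
Op 4: d = malloc(5) -> d = 10; heap: [0-4 ALLOC][5-6 ALLOC][7-9 ALLOC][10-14 ALLOC][15-27 FREE]
Op 5: e = malloc(7) -> e = 15; heap: [0-4 ALLOC][5-6 ALLOC][7-9 ALLOC][10-14 ALLOC][15-21 ALLOC][22-27 FREE]
Op 6: e = realloc(e, 3) -> e = 15; heap: [0-4 ALLOC][5-6 ALLOC][7-9 ALLOC][10-14 ALLOC][15-17 ALLOC][18-27 FREE]
Op 7: f = malloc(8) -> f = 18; heap: [0-4 ALLOC][5-6 ALLOC][7-9 ALLOC][10-14 ALLOC][15-17 ALLOC][18-25 ALLOC][26-27 FREE]
Op 8: g = malloc(6) -> g = NULL; heap: [0-4 ALLOC][5-6 ALLOC][7-9 ALLOC][10-14 ALLOC][15-17 ALLOC][18-25 ALLOC][26-27 FREE]
malloc(2): first-fit scan over [0-4 ALLOC][5-6 ALLOC][7-9 ALLOC][10-14 ALLOC][15-17 ALLOC][18-25 ALLOC][26-27 FREE] -> 26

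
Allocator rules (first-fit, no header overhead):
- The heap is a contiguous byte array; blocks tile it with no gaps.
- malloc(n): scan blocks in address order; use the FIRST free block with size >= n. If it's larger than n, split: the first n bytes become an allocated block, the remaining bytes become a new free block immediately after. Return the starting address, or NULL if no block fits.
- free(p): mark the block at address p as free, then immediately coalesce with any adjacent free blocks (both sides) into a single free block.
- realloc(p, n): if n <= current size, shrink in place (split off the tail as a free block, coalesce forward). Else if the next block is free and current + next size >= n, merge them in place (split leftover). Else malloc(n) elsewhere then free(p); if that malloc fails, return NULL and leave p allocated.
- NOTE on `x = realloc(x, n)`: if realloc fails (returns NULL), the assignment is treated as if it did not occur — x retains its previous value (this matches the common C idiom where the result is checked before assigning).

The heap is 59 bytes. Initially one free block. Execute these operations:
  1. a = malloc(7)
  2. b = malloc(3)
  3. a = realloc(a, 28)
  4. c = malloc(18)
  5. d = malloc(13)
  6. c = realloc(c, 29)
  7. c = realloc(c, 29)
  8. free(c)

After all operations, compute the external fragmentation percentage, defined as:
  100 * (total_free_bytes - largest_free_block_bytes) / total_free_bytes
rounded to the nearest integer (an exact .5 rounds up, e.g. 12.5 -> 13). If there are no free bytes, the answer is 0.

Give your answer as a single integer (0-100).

Op 1: a = malloc(7) -> a = 0; heap: [0-6 ALLOC][7-58 FREE]
Op 2: b = malloc(3) -> b = 7; heap: [0-6 ALLOC][7-9 ALLOC][10-58 FREE]
Op 3: a = realloc(a, 28) -> a = 10; heap: [0-6 FREE][7-9 ALLOC][10-37 ALLOC][38-58 FREE]
Op 4: c = malloc(18) -> c = 38; heap: [0-6 FREE][7-9 ALLOC][10-37 ALLOC][38-55 ALLOC][56-58 FREE]
Op 5: d = malloc(13) -> d = NULL; heap: [0-6 FREE][7-9 ALLOC][10-37 ALLOC][38-55 ALLOC][56-58 FREE]
Op 6: c = realloc(c, 29) -> NULL (c unchanged); heap: [0-6 FREE][7-9 ALLOC][10-37 ALLOC][38-55 ALLOC][56-58 FREE]
Op 7: c = realloc(c, 29) -> NULL (c unchanged); heap: [0-6 FREE][7-9 ALLOC][10-37 ALLOC][38-55 ALLOC][56-58 FREE]
Op 8: free(c) -> (freed c); heap: [0-6 FREE][7-9 ALLOC][10-37 ALLOC][38-58 FREE]
Free blocks: [7 21] total_free=28 largest=21 -> 100*(28-21)/28 = 700/28 = 25

Answer: 25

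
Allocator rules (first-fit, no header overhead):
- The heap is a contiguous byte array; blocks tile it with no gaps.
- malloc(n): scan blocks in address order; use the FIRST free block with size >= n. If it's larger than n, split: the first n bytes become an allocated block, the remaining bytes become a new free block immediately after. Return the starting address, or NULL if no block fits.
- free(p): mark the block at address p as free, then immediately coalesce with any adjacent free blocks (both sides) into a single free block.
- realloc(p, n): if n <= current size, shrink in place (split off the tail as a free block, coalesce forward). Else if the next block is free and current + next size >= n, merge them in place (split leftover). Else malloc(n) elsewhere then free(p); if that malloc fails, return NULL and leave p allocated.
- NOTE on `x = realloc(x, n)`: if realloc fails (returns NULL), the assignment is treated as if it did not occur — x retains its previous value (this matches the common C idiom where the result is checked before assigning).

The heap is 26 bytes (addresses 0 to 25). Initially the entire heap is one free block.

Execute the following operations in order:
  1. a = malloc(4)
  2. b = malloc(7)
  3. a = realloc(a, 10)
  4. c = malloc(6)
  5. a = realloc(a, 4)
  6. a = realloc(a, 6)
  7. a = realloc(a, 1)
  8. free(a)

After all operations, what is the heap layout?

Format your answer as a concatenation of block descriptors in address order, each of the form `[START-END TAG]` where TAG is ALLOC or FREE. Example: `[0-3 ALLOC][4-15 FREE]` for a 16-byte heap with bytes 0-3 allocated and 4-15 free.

Answer: [0-3 FREE][4-10 ALLOC][11-25 FREE]

Derivation:
Op 1: a = malloc(4) -> a = 0; heap: [0-3 ALLOC][4-25 FREE]
Op 2: b = malloc(7) -> b = 4; heap: [0-3 ALLOC][4-10 ALLOC][11-25 FREE]
Op 3: a = realloc(a, 10) -> a = 11; heap: [0-3 FREE][4-10 ALLOC][11-20 ALLOC][21-25 FREE]
Op 4: c = malloc(6) -> c = NULL; heap: [0-3 FREE][4-10 ALLOC][11-20 ALLOC][21-25 FREE]
Op 5: a = realloc(a, 4) -> a = 11; heap: [0-3 FREE][4-10 ALLOC][11-14 ALLOC][15-25 FREE]
Op 6: a = realloc(a, 6) -> a = 11; heap: [0-3 FREE][4-10 ALLOC][11-16 ALLOC][17-25 FREE]
Op 7: a = realloc(a, 1) -> a = 11; heap: [0-3 FREE][4-10 ALLOC][11-11 ALLOC][12-25 FREE]
Op 8: free(a) -> (freed a); heap: [0-3 FREE][4-10 ALLOC][11-25 FREE]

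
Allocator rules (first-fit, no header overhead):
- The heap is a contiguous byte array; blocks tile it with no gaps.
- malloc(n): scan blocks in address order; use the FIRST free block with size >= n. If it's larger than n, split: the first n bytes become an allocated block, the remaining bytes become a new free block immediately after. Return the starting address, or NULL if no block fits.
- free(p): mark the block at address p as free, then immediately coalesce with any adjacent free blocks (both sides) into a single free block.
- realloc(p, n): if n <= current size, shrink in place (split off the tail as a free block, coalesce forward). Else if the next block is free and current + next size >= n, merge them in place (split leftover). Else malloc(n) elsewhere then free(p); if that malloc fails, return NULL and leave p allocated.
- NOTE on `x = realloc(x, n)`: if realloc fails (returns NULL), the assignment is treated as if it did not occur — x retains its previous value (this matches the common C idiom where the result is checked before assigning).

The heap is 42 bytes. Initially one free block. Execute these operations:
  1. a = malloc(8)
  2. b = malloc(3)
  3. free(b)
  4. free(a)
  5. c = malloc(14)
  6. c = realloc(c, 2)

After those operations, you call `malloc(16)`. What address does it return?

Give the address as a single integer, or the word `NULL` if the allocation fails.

Op 1: a = malloc(8) -> a = 0; heap: [0-7 ALLOC][8-41 FREE]
Op 2: b = malloc(3) -> b = 8; heap: [0-7 ALLOC][8-10 ALLOC][11-41 FREE]
Op 3: free(b) -> (freed b); heap: [0-7 ALLOC][8-41 FREE]
Op 4: free(a) -> (freed a); heap: [0-41 FREE]
Op 5: c = malloc(14) -> c = 0; heap: [0-13 ALLOC][14-41 FREE]
Op 6: c = realloc(c, 2) -> c = 0; heap: [0-1 ALLOC][2-41 FREE]
malloc(16): first-fit scan over [0-1 ALLOC][2-41 FREE] -> 2

Answer: 2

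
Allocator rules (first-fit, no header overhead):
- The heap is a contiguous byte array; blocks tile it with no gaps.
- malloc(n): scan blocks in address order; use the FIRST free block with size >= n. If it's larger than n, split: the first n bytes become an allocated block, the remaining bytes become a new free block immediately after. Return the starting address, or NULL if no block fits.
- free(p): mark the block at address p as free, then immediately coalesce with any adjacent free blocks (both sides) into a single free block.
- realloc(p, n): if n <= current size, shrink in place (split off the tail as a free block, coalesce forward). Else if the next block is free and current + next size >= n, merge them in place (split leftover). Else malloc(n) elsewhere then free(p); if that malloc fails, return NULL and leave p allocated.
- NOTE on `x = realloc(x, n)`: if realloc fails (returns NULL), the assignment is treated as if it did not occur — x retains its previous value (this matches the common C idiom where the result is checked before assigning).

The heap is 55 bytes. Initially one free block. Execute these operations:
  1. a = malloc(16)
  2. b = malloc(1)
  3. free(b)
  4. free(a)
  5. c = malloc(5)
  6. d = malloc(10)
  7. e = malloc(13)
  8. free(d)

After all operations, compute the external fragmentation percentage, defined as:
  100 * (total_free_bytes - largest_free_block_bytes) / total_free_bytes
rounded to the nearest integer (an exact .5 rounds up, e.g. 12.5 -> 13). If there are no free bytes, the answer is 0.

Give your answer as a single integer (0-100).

Answer: 27

Derivation:
Op 1: a = malloc(16) -> a = 0; heap: [0-15 ALLOC][16-54 FREE]
Op 2: b = malloc(1) -> b = 16; heap: [0-15 ALLOC][16-16 ALLOC][17-54 FREE]
Op 3: free(b) -> (freed b); heap: [0-15 ALLOC][16-54 FREE]
Op 4: free(a) -> (freed a); heap: [0-54 FREE]
Op 5: c = malloc(5) -> c = 0; heap: [0-4 ALLOC][5-54 FREE]
Op 6: d = malloc(10) -> d = 5; heap: [0-4 ALLOC][5-14 ALLOC][15-54 FREE]
Op 7: e = malloc(13) -> e = 15; heap: [0-4 ALLOC][5-14 ALLOC][15-27 ALLOC][28-54 FREE]
Op 8: free(d) -> (freed d); heap: [0-4 ALLOC][5-14 FREE][15-27 ALLOC][28-54 FREE]
Free blocks: [10 27] total_free=37 largest=27 -> 100*(37-27)/37 = 1000/37 ≈ 27.027 -> rounds to 27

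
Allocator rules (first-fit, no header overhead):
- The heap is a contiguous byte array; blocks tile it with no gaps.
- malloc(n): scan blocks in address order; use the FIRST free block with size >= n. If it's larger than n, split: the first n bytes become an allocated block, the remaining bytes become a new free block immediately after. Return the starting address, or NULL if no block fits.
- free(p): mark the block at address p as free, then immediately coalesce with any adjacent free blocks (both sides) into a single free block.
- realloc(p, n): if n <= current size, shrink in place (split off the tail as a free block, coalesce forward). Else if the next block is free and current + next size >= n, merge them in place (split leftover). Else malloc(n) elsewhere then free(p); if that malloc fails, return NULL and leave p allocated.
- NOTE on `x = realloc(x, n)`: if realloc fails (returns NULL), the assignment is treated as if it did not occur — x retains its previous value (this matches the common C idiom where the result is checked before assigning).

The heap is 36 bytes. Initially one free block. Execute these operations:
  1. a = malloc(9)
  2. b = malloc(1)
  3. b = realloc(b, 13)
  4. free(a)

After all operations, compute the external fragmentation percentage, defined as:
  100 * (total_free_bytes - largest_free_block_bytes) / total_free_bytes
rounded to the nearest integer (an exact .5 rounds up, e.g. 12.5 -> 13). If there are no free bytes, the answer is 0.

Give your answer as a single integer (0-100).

Op 1: a = malloc(9) -> a = 0; heap: [0-8 ALLOC][9-35 FREE]
Op 2: b = malloc(1) -> b = 9; heap: [0-8 ALLOC][9-9 ALLOC][10-35 FREE]
Op 3: b = realloc(b, 13) -> b = 9; heap: [0-8 ALLOC][9-21 ALLOC][22-35 FREE]
Op 4: free(a) -> (freed a); heap: [0-8 FREE][9-21 ALLOC][22-35 FREE]
Free blocks: [9 14] total_free=23 largest=14 -> 100*(23-14)/23 = 900/23 ≈ 39.130 -> rounds to 39

Answer: 39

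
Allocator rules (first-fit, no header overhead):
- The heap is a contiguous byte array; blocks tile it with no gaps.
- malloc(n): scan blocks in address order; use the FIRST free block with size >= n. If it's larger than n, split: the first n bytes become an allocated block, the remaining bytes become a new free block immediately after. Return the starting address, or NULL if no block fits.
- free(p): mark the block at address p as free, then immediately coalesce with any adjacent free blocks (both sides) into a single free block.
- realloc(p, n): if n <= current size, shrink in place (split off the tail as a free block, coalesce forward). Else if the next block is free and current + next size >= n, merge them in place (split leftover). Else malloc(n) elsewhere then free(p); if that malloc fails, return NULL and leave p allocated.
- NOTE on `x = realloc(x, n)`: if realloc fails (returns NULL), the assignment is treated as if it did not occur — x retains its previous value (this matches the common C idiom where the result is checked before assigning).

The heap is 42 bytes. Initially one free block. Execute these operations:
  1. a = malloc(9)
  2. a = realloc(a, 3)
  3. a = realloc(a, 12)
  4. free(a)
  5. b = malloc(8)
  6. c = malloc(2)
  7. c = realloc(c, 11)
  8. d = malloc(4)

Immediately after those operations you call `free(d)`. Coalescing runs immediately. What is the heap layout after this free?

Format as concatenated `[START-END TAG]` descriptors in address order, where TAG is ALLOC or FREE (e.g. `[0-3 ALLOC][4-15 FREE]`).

Answer: [0-7 ALLOC][8-18 ALLOC][19-41 FREE]

Derivation:
Op 1: a = malloc(9) -> a = 0; heap: [0-8 ALLOC][9-41 FREE]
Op 2: a = realloc(a, 3) -> a = 0; heap: [0-2 ALLOC][3-41 FREE]
Op 3: a = realloc(a, 12) -> a = 0; heap: [0-11 ALLOC][12-41 FREE]
Op 4: free(a) -> (freed a); heap: [0-41 FREE]
Op 5: b = malloc(8) -> b = 0; heap: [0-7 ALLOC][8-41 FREE]
Op 6: c = malloc(2) -> c = 8; heap: [0-7 ALLOC][8-9 ALLOC][10-41 FREE]
Op 7: c = realloc(c, 11) -> c = 8; heap: [0-7 ALLOC][8-18 ALLOC][19-41 FREE]
Op 8: d = malloc(4) -> d = 19; heap: [0-7 ALLOC][8-18 ALLOC][19-22 ALLOC][23-41 FREE]
free(d): d = 19 -> block [19-22 ALLOC]; mark free, coalesce with adjacent free neighbors -> [0-7 ALLOC][8-18 ALLOC][19-41 FREE]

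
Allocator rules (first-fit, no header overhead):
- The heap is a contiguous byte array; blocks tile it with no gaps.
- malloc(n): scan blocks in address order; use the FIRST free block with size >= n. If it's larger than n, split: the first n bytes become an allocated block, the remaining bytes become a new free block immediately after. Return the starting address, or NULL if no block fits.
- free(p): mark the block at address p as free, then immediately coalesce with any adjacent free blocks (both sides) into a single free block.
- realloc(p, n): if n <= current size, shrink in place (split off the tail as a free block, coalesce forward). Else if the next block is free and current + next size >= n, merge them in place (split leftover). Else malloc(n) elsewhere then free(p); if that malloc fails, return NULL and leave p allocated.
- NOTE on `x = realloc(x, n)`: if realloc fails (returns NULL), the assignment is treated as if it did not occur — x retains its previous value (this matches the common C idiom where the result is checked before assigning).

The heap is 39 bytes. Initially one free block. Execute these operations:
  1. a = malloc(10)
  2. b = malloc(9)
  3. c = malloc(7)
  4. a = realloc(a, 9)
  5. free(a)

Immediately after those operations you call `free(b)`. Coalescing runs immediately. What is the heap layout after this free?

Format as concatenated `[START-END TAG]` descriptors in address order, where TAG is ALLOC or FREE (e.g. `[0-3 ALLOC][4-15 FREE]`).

Op 1: a = malloc(10) -> a = 0; heap: [0-9 ALLOC][10-38 FREE]
Op 2: b = malloc(9) -> b = 10; heap: [0-9 ALLOC][10-18 ALLOC][19-38 FREE]
Op 3: c = malloc(7) -> c = 19; heap: [0-9 ALLOC][10-18 ALLOC][19-25 ALLOC][26-38 FREE]
Op 4: a = realloc(a, 9) -> a = 0; heap: [0-8 ALLOC][9-9 FREE][10-18 ALLOC][19-25 ALLOC][26-38 FREE]
Op 5: free(a) -> (freed a); heap: [0-9 FREE][10-18 ALLOC][19-25 ALLOC][26-38 FREE]
free(b): b = 10 -> block [10-18 ALLOC]; mark free, coalesce with adjacent free neighbors -> [0-18 FREE][19-25 ALLOC][26-38 FREE]

Answer: [0-18 FREE][19-25 ALLOC][26-38 FREE]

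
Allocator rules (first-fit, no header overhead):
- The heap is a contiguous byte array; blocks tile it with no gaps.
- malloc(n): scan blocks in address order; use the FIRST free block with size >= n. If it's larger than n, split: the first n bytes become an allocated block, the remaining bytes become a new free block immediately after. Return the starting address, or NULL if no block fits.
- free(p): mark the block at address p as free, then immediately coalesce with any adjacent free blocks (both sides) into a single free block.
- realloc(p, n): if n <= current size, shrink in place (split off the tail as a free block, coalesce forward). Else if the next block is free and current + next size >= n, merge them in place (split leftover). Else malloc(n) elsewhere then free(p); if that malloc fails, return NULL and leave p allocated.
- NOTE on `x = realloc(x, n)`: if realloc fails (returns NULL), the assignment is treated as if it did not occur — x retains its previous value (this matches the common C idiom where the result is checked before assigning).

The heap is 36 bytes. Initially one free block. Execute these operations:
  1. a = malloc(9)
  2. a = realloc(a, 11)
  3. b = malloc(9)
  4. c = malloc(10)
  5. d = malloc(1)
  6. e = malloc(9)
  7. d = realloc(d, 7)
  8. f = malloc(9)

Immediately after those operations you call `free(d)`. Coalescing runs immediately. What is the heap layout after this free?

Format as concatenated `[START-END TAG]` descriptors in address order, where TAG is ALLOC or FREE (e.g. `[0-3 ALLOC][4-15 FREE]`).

Op 1: a = malloc(9) -> a = 0; heap: [0-8 ALLOC][9-35 FREE]
Op 2: a = realloc(a, 11) -> a = 0; heap: [0-10 ALLOC][11-35 FREE]
Op 3: b = malloc(9) -> b = 11; heap: [0-10 ALLOC][11-19 ALLOC][20-35 FREE]
Op 4: c = malloc(10) -> c = 20; heap: [0-10 ALLOC][11-19 ALLOC][20-29 ALLOC][30-35 FREE]
Op 5: d = malloc(1) -> d = 30; heap: [0-10 ALLOC][11-19 ALLOC][20-29 ALLOC][30-30 ALLOC][31-35 FREE]
Op 6: e = malloc(9) -> e = NULL; heap: [0-10 ALLOC][11-19 ALLOC][20-29 ALLOC][30-30 ALLOC][31-35 FREE]
Op 7: d = realloc(d, 7) -> NULL (d unchanged); heap: [0-10 ALLOC][11-19 ALLOC][20-29 ALLOC][30-30 ALLOC][31-35 FREE]
Op 8: f = malloc(9) -> f = NULL; heap: [0-10 ALLOC][11-19 ALLOC][20-29 ALLOC][30-30 ALLOC][31-35 FREE]
free(d): d = 30 -> block [30-30 ALLOC]; mark free, coalesce with adjacent free neighbors -> [0-10 ALLOC][11-19 ALLOC][20-29 ALLOC][30-35 FREE]

Answer: [0-10 ALLOC][11-19 ALLOC][20-29 ALLOC][30-35 FREE]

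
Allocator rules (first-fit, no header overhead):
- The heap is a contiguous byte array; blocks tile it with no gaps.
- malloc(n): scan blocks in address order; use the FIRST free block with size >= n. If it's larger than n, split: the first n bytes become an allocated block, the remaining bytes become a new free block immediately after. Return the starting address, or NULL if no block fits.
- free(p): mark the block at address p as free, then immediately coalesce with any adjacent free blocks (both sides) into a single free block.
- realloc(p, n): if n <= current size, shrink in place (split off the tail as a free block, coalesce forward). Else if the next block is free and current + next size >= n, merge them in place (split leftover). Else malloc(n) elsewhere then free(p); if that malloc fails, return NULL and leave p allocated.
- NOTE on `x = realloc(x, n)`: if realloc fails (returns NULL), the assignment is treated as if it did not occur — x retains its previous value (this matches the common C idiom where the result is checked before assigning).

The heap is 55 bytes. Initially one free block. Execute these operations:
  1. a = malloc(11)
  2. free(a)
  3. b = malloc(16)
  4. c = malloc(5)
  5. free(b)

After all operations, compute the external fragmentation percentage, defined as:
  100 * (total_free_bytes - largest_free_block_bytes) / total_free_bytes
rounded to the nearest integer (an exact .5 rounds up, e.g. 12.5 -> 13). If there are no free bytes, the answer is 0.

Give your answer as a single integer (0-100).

Op 1: a = malloc(11) -> a = 0; heap: [0-10 ALLOC][11-54 FREE]
Op 2: free(a) -> (freed a); heap: [0-54 FREE]
Op 3: b = malloc(16) -> b = 0; heap: [0-15 ALLOC][16-54 FREE]
Op 4: c = malloc(5) -> c = 16; heap: [0-15 ALLOC][16-20 ALLOC][21-54 FREE]
Op 5: free(b) -> (freed b); heap: [0-15 FREE][16-20 ALLOC][21-54 FREE]
Free blocks: [16 34] total_free=50 largest=34 -> 100*(50-34)/50 = 1600/50 = 32

Answer: 32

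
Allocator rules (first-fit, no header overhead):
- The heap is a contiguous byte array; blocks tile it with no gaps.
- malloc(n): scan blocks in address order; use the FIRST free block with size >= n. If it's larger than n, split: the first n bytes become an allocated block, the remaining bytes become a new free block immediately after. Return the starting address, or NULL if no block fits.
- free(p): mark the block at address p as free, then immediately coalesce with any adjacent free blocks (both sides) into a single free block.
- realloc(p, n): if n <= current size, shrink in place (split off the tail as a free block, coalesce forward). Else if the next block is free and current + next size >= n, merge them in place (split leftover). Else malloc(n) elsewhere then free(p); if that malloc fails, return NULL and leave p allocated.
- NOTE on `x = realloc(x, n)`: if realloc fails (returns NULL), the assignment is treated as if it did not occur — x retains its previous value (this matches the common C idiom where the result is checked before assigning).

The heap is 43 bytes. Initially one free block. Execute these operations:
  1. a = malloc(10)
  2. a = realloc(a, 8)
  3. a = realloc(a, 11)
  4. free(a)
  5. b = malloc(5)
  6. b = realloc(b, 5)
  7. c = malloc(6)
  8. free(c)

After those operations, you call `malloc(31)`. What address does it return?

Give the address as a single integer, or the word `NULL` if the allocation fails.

Answer: 5

Derivation:
Op 1: a = malloc(10) -> a = 0; heap: [0-9 ALLOC][10-42 FREE]
Op 2: a = realloc(a, 8) -> a = 0; heap: [0-7 ALLOC][8-42 FREE]
Op 3: a = realloc(a, 11) -> a = 0; heap: [0-10 ALLOC][11-42 FREE]
Op 4: free(a) -> (freed a); heap: [0-42 FREE]
Op 5: b = malloc(5) -> b = 0; heap: [0-4 ALLOC][5-42 FREE]
Op 6: b = realloc(b, 5) -> b = 0; heap: [0-4 ALLOC][5-42 FREE]
Op 7: c = malloc(6) -> c = 5; heap: [0-4 ALLOC][5-10 ALLOC][11-42 FREE]
Op 8: free(c) -> (freed c); heap: [0-4 ALLOC][5-42 FREE]
malloc(31): first-fit scan over [0-4 ALLOC][5-42 FREE] -> 5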